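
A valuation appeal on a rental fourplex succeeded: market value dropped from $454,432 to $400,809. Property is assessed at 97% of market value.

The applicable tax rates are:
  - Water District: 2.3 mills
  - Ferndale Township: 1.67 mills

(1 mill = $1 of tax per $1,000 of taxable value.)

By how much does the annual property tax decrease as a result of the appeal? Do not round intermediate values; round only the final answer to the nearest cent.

Old assessed value = $454,432 × 0.97 = $440,799.04
New assessed value = $400,809 × 0.97 = $388,784.73
Combined rate = 0.0023 + 0.00167 = 0.00397
Old tax = $440,799.04 × 0.00397 = $1,749.9721888
New tax = $388,784.73 × 0.00397 = $1,543.4753781
Reduction = $1,749.9721888 − $1,543.4753781 = $206.4968107

$206.50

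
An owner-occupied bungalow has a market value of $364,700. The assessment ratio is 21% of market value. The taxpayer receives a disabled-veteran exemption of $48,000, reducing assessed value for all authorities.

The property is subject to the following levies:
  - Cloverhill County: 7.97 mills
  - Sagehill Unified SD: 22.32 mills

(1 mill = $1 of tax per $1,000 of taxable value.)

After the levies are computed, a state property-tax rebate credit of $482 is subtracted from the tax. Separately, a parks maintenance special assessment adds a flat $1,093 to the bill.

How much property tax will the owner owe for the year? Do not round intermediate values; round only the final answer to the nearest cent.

Assessed value = $364,700 × 0.21 = $76,587
Taxable value = $76,587 − $48,000 = $28,587
Cloverhill County: $28,587 × 0.00797 = $227.83839
Sagehill Unified SD: $28,587 × 0.02232 = $638.06184
Levies subtotal = $865.90023
After credit = $865.90023 − $482 = $383.90023
Total = $383.90023 + $1,093 = $1,476.90023

$1,476.90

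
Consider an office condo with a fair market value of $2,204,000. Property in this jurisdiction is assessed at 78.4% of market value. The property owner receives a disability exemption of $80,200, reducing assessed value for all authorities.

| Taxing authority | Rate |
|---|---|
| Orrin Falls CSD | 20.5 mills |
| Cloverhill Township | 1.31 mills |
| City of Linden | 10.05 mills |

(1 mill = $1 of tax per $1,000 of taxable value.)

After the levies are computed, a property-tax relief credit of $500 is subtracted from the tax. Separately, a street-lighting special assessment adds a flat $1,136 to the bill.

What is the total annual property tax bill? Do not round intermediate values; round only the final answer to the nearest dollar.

Assessed value = $2,204,000 × 0.784 = $1,727,936
Taxable value = $1,727,936 − $80,200 = $1,647,736
Orrin Falls CSD: $1,647,736 × 0.0205 = $33,778.588
Cloverhill Township: $1,647,736 × 0.00131 = $2,158.53416
City of Linden: $1,647,736 × 0.01005 = $16,559.7468
Levies subtotal = $52,496.86896
After credit = $52,496.86896 − $500 = $51,996.86896
Total = $51,996.86896 + $1,136 = $53,132.86896

$53,133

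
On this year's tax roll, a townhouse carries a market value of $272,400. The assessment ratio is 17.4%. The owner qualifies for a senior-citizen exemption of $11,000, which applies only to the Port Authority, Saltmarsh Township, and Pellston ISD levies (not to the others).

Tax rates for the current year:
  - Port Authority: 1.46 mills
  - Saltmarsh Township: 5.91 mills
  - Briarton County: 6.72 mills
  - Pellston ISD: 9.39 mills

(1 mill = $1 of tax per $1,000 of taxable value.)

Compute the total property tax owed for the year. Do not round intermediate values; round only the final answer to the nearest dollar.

Assessed value = $272,400 × 0.174 = $47,397.6
Port Authority: ($47,397.6 − $11,000) × 0.00146 = $36,397.6 × 0.00146 = $53.140496
Saltmarsh Township: ($47,397.6 − $11,000) × 0.00591 = $36,397.6 × 0.00591 = $215.109816
Briarton County: $47,397.6 × 0.00672 = $318.511872
Pellston ISD: ($47,397.6 − $11,000) × 0.00939 = $36,397.6 × 0.00939 = $341.773464
Total = $928.535648

$929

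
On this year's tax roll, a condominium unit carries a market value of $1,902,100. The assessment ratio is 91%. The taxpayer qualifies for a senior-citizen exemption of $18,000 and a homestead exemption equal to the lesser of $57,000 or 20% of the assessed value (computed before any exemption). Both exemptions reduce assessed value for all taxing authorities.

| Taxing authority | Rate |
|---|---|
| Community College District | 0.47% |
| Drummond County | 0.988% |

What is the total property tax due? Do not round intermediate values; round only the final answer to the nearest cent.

Assessed value = $1,902,100 × 0.91 = $1,730,911
Homestead exemption = min($57,000, 20% × $1,730,911) = min($57,000, $346,182.2) = $57,000 (dollar cap binds)
Taxable value = $1,730,911 − $18,000 − $57,000 = $1,655,911
Community College District: $1,655,911 × 0.0047 = $7,782.7817
Drummond County: $1,655,911 × 0.00988 = $16,360.40068
Total = $24,143.18238

$24,143.18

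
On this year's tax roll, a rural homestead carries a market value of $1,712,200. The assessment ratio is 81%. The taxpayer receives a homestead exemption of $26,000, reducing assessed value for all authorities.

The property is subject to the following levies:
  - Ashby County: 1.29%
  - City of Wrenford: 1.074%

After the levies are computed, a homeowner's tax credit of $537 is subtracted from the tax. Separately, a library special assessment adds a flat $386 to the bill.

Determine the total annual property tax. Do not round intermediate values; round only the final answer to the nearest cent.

$32,020.25

Assessed value = $1,712,200 × 0.81 = $1,386,882
Taxable value = $1,386,882 − $26,000 = $1,360,882
Ashby County: $1,360,882 × 0.0129 = $17,555.3778
City of Wrenford: $1,360,882 × 0.01074 = $14,615.87268
Levies subtotal = $32,171.25048
After credit = $32,171.25048 − $537 = $31,634.25048
Total = $31,634.25048 + $386 = $32,020.25048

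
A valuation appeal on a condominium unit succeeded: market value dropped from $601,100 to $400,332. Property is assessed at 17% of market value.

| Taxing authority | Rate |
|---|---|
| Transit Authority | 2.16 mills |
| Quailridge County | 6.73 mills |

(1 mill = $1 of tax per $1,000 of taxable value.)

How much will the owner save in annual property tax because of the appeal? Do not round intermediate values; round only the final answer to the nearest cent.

Old assessed value = $601,100 × 0.17 = $102,187
New assessed value = $400,332 × 0.17 = $68,056.44
Combined rate = 0.00216 + 0.00673 = 0.00889
Old tax = $102,187 × 0.00889 = $908.44243
New tax = $68,056.44 × 0.00889 = $605.0217516
Reduction = $908.44243 − $605.0217516 = $303.4206784

$303.42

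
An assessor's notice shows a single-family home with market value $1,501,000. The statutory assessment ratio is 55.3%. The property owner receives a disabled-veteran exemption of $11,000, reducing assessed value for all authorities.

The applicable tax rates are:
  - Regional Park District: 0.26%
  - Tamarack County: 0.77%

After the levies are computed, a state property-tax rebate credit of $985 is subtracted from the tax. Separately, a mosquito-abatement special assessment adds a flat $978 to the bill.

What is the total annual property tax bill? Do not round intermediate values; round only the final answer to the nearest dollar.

Assessed value = $1,501,000 × 0.553 = $830,053
Taxable value = $830,053 − $11,000 = $819,053
Regional Park District: $819,053 × 0.0026 = $2,129.5378
Tamarack County: $819,053 × 0.0077 = $6,306.7081
Levies subtotal = $8,436.2459
After credit = $8,436.2459 − $985 = $7,451.2459
Total = $7,451.2459 + $978 = $8,429.2459

$8,429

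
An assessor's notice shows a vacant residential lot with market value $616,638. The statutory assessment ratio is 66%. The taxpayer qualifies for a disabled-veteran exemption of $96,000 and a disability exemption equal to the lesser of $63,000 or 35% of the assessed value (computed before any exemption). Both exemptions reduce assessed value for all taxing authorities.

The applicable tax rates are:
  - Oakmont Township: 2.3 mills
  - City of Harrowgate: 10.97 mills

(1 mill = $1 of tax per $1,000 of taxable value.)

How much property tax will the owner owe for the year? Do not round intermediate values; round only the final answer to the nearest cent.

$3,290.71

Assessed value = $616,638 × 0.66 = $406,981.08
Disability exemption = min($63,000, 35% × $406,981.08) = min($63,000, $142,443.378) = $63,000 (dollar cap binds)
Taxable value = $406,981.08 − $96,000 − $63,000 = $247,981.08
Oakmont Township: $247,981.08 × 0.0023 = $570.356484
City of Harrowgate: $247,981.08 × 0.01097 = $2,720.3524476
Total = $3,290.7089316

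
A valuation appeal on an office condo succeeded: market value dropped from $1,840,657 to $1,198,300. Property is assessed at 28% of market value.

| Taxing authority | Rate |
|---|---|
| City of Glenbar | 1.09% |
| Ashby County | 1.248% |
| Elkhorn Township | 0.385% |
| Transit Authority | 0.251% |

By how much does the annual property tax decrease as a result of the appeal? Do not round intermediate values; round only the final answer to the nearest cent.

Old assessed value = $1,840,657 × 0.28 = $515,383.96
New assessed value = $1,198,300 × 0.28 = $335,524
Combined rate = 0.0109 + 0.01248 + 0.00385 + 0.00251 = 0.02974
Old tax = $515,383.96 × 0.02974 = $15,327.5189704
New tax = $335,524 × 0.02974 = $9,978.48376
Reduction = $15,327.5189704 − $9,978.48376 = $5,349.0352104

$5,349.04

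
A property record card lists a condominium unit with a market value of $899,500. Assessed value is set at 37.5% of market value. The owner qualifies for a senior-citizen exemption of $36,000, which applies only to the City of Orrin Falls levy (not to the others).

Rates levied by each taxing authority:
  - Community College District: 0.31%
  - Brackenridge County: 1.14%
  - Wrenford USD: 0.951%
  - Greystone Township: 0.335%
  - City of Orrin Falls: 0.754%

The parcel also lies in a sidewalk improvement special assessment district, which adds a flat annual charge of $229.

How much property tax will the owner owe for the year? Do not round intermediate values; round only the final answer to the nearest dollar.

Assessed value = $899,500 × 0.375 = $337,312.5
Community College District: $337,312.5 × 0.0031 = $1,045.66875
Brackenridge County: $337,312.5 × 0.0114 = $3,845.3625
Wrenford USD: $337,312.5 × 0.00951 = $3,207.841875
Greystone Township: $337,312.5 × 0.00335 = $1,129.996875
City of Orrin Falls: ($337,312.5 − $36,000) × 0.00754 = $301,312.5 × 0.00754 = $2,271.89625
Levies subtotal = $11,500.76625
Total = $11,500.76625 + $229 = $11,729.76625

$11,730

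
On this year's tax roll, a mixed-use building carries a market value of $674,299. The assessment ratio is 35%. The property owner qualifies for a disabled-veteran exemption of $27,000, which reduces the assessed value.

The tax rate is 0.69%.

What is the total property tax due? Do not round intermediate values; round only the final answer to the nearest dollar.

$1,442

Assessed value = $674,299 × 0.35 = $236,004.65
Taxable value = $236,004.65 − $27,000 = $209,004.65
Tax = $209,004.65 × 0.0069 = $1,442.132085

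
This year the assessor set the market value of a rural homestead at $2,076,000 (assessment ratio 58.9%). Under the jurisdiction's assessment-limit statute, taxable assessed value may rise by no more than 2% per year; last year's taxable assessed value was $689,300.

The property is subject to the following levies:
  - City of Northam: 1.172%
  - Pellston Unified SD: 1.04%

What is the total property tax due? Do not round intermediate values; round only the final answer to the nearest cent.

Uncapped assessed value = $2,076,000 × 0.589 = $1,222,764
Cap limit = $689,300 × 1.02 = $703,086
Taxable assessed value = min($1,222,764, $703,086) = $703,086 (cap binds)
City of Northam: $703,086 × 0.01172 = $8,240.16792
Pellston Unified SD: $703,086 × 0.0104 = $7,312.0944
Total = $15,552.26232

$15,552.26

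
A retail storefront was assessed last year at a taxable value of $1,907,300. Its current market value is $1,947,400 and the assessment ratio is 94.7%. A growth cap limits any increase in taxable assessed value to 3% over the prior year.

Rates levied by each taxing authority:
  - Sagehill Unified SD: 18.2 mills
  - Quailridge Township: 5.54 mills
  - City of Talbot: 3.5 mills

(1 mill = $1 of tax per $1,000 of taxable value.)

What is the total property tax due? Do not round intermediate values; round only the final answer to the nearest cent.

Uncapped assessed value = $1,947,400 × 0.947 = $1,844,187.8
Cap limit = $1,907,300 × 1.03 = $1,964,519
Taxable assessed value = min($1,844,187.8, $1,964,519) = $1,844,187.8 (cap does not bind)
Sagehill Unified SD: $1,844,187.8 × 0.0182 = $33,564.21796
Quailridge Township: $1,844,187.8 × 0.00554 = $10,216.800412
City of Talbot: $1,844,187.8 × 0.0035 = $6,454.6573
Total = $50,235.675672

$50,235.68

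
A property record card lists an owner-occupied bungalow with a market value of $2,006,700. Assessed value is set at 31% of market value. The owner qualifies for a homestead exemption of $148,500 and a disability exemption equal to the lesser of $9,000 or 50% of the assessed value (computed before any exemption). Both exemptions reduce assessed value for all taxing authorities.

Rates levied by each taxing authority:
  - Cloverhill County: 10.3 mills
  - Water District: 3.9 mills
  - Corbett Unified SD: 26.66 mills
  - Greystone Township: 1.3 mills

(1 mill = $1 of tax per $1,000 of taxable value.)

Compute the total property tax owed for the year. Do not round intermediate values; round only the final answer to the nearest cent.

Assessed value = $2,006,700 × 0.31 = $622,077
Disability exemption = min($9,000, 50% × $622,077) = min($9,000, $311,038.5) = $9,000 (dollar cap binds)
Taxable value = $622,077 − $148,500 − $9,000 = $464,577
Cloverhill County: $464,577 × 0.0103 = $4,785.1431
Water District: $464,577 × 0.0039 = $1,811.8503
Corbett Unified SD: $464,577 × 0.02666 = $12,385.62282
Greystone Township: $464,577 × 0.0013 = $603.9501
Total = $19,586.56632

$19,586.57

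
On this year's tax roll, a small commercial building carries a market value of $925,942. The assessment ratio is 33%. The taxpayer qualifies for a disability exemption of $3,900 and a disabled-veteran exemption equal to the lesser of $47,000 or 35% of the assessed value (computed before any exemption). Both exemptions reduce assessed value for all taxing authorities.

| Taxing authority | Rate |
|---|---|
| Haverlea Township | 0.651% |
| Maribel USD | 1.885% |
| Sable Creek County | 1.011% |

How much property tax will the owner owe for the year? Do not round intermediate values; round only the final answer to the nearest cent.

$9,032.82

Assessed value = $925,942 × 0.33 = $305,560.86
Disabled-veteran exemption = min($47,000, 35% × $305,560.86) = min($47,000, $106,946.301) = $47,000 (dollar cap binds)
Taxable value = $305,560.86 − $3,900 − $47,000 = $254,660.86
Haverlea Township: $254,660.86 × 0.00651 = $1,657.8421986
Maribel USD: $254,660.86 × 0.01885 = $4,800.357211
Sable Creek County: $254,660.86 × 0.01011 = $2,574.6212946
Total = $9,032.8207042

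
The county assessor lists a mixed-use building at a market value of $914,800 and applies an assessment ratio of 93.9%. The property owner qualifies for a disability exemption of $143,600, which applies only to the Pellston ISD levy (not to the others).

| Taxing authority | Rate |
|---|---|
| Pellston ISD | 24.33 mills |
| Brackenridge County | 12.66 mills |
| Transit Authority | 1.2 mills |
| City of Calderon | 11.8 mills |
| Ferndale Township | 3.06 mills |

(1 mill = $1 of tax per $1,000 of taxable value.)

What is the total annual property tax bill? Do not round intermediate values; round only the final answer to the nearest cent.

Assessed value = $914,800 × 0.939 = $858,997.2
Pellston ISD: ($858,997.2 − $143,600) × 0.02433 = $715,397.2 × 0.02433 = $17,405.613876
Brackenridge County: $858,997.2 × 0.01266 = $10,874.904552
Transit Authority: $858,997.2 × 0.0012 = $1,030.79664
City of Calderon: $858,997.2 × 0.0118 = $10,136.16696
Ferndale Township: $858,997.2 × 0.00306 = $2,628.531432
Total = $42,076.01346

$42,076.01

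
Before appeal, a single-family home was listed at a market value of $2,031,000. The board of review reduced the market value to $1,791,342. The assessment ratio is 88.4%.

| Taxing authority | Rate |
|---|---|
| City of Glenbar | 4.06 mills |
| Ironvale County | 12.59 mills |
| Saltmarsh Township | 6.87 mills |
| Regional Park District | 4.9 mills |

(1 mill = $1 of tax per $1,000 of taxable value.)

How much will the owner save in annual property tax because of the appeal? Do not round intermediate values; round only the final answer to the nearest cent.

Old assessed value = $2,031,000 × 0.884 = $1,795,404
New assessed value = $1,791,342 × 0.884 = $1,583,546.328
Combined rate = 0.00406 + 0.01259 + 0.00687 + 0.0049 = 0.02842
Old tax = $1,795,404 × 0.02842 = $51,025.38168
New tax = $1,583,546.328 × 0.02842 = $45,004.38664176
Reduction = $51,025.38168 − $45,004.38664176 = $6,020.99503824

$6,021.00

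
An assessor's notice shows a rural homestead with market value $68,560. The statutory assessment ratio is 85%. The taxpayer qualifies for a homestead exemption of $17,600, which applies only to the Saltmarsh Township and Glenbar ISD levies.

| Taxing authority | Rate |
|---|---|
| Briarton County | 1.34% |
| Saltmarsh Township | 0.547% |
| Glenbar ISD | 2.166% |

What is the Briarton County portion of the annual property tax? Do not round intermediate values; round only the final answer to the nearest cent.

$780.90

Assessed value = $68,560 × 0.85 = $58,276
Briarton County taxable value = $58,276 (exemption does not apply)
Briarton County levy = $58,276 × 0.0134 = $780.8984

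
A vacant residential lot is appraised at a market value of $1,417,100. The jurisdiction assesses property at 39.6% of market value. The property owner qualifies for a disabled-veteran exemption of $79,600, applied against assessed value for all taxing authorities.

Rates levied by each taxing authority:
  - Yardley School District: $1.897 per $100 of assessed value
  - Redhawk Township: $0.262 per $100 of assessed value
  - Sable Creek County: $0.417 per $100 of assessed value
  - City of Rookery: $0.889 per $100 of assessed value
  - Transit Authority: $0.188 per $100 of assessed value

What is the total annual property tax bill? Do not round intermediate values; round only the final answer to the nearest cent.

Assessed value = $1,417,100 × 0.396 = $561,171.6
Taxable value = $561,171.6 − $79,600 = $481,571.6
Yardley School District: $481,571.6 × 0.01897 = $9,135.413252
Redhawk Township: $481,571.6 × 0.00262 = $1,261.717592
Sable Creek County: $481,571.6 × 0.00417 = $2,008.153572
City of Rookery: $481,571.6 × 0.00889 = $4,281.171524
Transit Authority: $481,571.6 × 0.00188 = $905.354608
Total = $9,135.413252 + $1,261.717592 + $2,008.153572 + $4,281.171524 + $905.354608 = $17,591.810548

$17,591.81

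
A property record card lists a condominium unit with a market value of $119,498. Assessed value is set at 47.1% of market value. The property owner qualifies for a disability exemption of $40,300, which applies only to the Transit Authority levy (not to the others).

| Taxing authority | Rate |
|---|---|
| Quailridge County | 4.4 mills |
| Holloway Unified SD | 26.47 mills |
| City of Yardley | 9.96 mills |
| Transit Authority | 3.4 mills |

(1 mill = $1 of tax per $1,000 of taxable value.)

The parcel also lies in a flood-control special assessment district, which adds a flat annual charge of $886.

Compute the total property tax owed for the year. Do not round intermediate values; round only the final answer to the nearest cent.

Assessed value = $119,498 × 0.471 = $56,283.558
Quailridge County: $56,283.558 × 0.0044 = $247.6476552
Holloway Unified SD: $56,283.558 × 0.02647 = $1,489.82578026
City of Yardley: $56,283.558 × 0.00996 = $560.58423768
Transit Authority: ($56,283.558 − $40,300) × 0.0034 = $15,983.558 × 0.0034 = $54.3440972
Levies subtotal = $2,352.40177034
Total = $2,352.40177034 + $886 = $3,238.40177034

$3,238.40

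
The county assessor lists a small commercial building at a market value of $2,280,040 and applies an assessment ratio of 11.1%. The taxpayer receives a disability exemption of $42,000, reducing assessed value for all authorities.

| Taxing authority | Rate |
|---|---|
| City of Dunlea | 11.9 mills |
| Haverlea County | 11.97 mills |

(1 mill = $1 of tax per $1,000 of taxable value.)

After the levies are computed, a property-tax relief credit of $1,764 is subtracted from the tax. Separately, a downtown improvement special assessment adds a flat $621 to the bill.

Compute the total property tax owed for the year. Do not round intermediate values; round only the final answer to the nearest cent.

Assessed value = $2,280,040 × 0.111 = $253,084.44
Taxable value = $253,084.44 − $42,000 = $211,084.44
City of Dunlea: $211,084.44 × 0.0119 = $2,511.904836
Haverlea County: $211,084.44 × 0.01197 = $2,526.6807468
Levies subtotal = $5,038.5855828
After credit = $5,038.5855828 − $1,764 = $3,274.5855828
Total = $3,274.5855828 + $621 = $3,895.5855828

$3,895.59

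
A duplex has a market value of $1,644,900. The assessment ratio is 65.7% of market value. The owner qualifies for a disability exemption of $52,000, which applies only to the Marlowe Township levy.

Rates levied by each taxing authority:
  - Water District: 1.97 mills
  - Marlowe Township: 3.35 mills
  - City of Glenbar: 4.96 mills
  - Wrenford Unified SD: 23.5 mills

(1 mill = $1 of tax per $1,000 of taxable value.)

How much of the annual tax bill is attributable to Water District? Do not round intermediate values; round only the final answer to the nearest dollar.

Assessed value = $1,644,900 × 0.657 = $1,080,699.3
Water District taxable value = $1,080,699.3 (exemption does not apply)
Water District levy = $1,080,699.3 × 0.00197 = $2,128.977621

$2,129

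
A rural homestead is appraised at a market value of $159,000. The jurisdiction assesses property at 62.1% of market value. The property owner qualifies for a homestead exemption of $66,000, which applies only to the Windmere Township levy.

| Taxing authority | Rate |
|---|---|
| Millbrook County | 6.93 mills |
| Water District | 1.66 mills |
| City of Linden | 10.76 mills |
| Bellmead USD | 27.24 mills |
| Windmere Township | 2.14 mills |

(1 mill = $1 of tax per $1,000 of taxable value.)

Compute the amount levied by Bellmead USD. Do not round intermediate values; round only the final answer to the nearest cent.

Assessed value = $159,000 × 0.621 = $98,739
Bellmead USD taxable value = $98,739 (exemption does not apply)
Bellmead USD levy = $98,739 × 0.02724 = $2,689.65036

$2,689.65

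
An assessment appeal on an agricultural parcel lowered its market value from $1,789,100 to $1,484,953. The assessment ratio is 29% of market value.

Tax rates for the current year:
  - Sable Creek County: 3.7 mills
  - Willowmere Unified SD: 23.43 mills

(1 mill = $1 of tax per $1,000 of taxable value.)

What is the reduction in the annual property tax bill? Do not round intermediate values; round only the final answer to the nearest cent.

$2,392.94

Old assessed value = $1,789,100 × 0.29 = $518,839
New assessed value = $1,484,953 × 0.29 = $430,636.37
Combined rate = 0.0037 + 0.02343 = 0.02713
Old tax = $518,839 × 0.02713 = $14,076.10207
New tax = $430,636.37 × 0.02713 = $11,683.1647181
Reduction = $14,076.10207 − $11,683.1647181 = $2,392.9373519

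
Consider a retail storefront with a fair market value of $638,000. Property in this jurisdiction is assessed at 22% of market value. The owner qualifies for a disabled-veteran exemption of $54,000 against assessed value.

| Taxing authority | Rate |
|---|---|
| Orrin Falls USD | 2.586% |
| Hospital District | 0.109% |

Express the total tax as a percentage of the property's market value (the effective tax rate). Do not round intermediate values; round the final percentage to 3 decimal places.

Assessed value = $638,000 × 0.22 = $140,360
Taxable value = $140,360 − $54,000 = $86,360
Orrin Falls USD: $86,360 × 0.02586 = $2,233.2696
Hospital District: $86,360 × 0.00109 = $94.1324
Total tax = $2,327.402
Effective rate = $2,327.402 ÷ $638,000 = 0.365% of market value

0.365%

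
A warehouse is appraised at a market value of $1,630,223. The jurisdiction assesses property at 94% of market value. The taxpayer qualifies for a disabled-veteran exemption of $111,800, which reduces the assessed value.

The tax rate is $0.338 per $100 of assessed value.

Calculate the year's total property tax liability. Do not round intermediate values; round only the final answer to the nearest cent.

$4,801.66

Assessed value = $1,630,223 × 0.94 = $1,532,409.62
Taxable value = $1,532,409.62 − $111,800 = $1,420,609.62
Tax = $1,420,609.62 × 0.00338 = $4,801.6605156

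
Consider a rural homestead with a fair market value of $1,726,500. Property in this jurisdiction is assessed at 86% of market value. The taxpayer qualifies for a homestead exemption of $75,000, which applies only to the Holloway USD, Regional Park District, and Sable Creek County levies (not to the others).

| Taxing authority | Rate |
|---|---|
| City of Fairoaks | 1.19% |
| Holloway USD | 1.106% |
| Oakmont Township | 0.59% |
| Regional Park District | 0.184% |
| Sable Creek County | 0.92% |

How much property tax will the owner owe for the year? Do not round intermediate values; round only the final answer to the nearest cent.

$57,585.62

Assessed value = $1,726,500 × 0.86 = $1,484,790
City of Fairoaks: $1,484,790 × 0.0119 = $17,669.001
Holloway USD: ($1,484,790 − $75,000) × 0.01106 = $1,409,790 × 0.01106 = $15,592.2774
Oakmont Township: $1,484,790 × 0.0059 = $8,760.261
Regional Park District: ($1,484,790 − $75,000) × 0.00184 = $1,409,790 × 0.00184 = $2,594.0136
Sable Creek County: ($1,484,790 − $75,000) × 0.0092 = $1,409,790 × 0.0092 = $12,970.068
Total = $57,585.621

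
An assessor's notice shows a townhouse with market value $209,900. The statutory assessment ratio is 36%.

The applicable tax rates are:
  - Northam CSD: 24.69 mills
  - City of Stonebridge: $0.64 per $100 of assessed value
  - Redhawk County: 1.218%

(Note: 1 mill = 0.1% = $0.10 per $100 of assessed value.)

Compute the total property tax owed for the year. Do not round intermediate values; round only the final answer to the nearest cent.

$3,269.65

Assessed value = $209,900 × 0.36 = $75,564
Northam CSD: $75,564 × 0.02469 = $1,865.67516
City of Stonebridge: $75,564 × 0.0064 = $483.6096
Redhawk County: $75,564 × 0.01218 = $920.36952
Total = $3,269.65428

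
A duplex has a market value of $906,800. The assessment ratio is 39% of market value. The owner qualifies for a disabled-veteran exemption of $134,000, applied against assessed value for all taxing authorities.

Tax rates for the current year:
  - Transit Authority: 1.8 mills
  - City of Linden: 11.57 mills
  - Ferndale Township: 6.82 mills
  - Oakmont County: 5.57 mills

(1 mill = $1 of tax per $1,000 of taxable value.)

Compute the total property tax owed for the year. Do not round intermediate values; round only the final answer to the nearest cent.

$5,658.24

Assessed value = $906,800 × 0.39 = $353,652
Taxable value = $353,652 − $134,000 = $219,652
Transit Authority: $219,652 × 0.0018 = $395.3736
City of Linden: $219,652 × 0.01157 = $2,541.37364
Ferndale Township: $219,652 × 0.00682 = $1,498.02664
Oakmont County: $219,652 × 0.00557 = $1,223.46164
Total = $395.3736 + $2,541.37364 + $1,498.02664 + $1,223.46164 = $5,658.23552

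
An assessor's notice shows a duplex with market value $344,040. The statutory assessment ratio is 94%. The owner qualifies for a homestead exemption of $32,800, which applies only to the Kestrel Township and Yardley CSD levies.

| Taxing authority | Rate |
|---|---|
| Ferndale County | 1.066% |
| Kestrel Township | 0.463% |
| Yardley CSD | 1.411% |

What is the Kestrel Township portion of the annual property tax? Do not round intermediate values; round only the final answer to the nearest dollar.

$1,345

Assessed value = $344,040 × 0.94 = $323,397.6
Kestrel Township taxable value = $323,397.6 − $32,800 = $290,597.6
Kestrel Township levy = $290,597.6 × 0.00463 = $1,345.466888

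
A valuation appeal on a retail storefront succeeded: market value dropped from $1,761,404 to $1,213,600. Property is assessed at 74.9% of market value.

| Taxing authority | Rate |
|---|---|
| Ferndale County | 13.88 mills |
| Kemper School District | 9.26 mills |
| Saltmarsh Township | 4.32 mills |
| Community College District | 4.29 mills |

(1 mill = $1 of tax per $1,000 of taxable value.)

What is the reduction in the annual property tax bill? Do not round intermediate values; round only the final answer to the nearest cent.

Old assessed value = $1,761,404 × 0.749 = $1,319,291.596
New assessed value = $1,213,600 × 0.749 = $908,986.4
Combined rate = 0.01388 + 0.00926 + 0.00432 + 0.00429 = 0.03175
Old tax = $1,319,291.596 × 0.03175 = $41,887.508173
New tax = $908,986.4 × 0.03175 = $28,860.3182
Reduction = $41,887.508173 − $28,860.3182 = $13,027.189973

$13,027.19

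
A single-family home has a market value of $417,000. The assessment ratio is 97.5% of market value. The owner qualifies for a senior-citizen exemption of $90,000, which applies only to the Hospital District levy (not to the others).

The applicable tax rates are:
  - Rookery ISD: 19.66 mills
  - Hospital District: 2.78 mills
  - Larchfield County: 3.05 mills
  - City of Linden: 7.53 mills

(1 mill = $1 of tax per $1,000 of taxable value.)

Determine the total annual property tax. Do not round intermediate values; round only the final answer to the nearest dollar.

$13,175

Assessed value = $417,000 × 0.975 = $406,575
Rookery ISD: $406,575 × 0.01966 = $7,993.2645
Hospital District: ($406,575 − $90,000) × 0.00278 = $316,575 × 0.00278 = $880.0785
Larchfield County: $406,575 × 0.00305 = $1,240.05375
City of Linden: $406,575 × 0.00753 = $3,061.50975
Total = $13,174.9065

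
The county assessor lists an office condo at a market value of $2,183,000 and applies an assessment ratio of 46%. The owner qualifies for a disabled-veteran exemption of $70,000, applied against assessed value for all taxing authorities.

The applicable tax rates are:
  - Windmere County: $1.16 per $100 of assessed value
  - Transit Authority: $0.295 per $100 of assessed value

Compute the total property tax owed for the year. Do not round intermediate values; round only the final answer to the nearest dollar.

$13,592

Assessed value = $2,183,000 × 0.46 = $1,004,180
Taxable value = $1,004,180 − $70,000 = $934,180
Windmere County: $934,180 × 0.0116 = $10,836.488
Transit Authority: $934,180 × 0.00295 = $2,755.831
Total = $10,836.488 + $2,755.831 = $13,592.319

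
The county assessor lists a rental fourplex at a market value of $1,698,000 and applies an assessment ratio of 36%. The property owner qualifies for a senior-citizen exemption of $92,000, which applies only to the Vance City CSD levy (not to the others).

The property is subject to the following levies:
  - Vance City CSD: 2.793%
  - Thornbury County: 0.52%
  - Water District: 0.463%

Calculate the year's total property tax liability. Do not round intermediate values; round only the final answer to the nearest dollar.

$20,512

Assessed value = $1,698,000 × 0.36 = $611,280
Vance City CSD: ($611,280 − $92,000) × 0.02793 = $519,280 × 0.02793 = $14,503.4904
Thornbury County: $611,280 × 0.0052 = $3,178.656
Water District: $611,280 × 0.00463 = $2,830.2264
Total = $20,512.3728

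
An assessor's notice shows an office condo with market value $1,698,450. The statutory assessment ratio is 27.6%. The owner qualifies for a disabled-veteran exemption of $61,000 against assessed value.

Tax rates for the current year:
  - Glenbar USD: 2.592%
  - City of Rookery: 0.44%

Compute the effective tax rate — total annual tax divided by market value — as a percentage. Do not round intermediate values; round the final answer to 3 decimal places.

0.728%

Assessed value = $1,698,450 × 0.276 = $468,772.2
Taxable value = $468,772.2 − $61,000 = $407,772.2
Glenbar USD: $407,772.2 × 0.02592 = $10,569.455424
City of Rookery: $407,772.2 × 0.0044 = $1,794.19768
Total tax = $12,363.653104
Effective rate = $12,363.653104 ÷ $1,698,450 = 0.728% of market value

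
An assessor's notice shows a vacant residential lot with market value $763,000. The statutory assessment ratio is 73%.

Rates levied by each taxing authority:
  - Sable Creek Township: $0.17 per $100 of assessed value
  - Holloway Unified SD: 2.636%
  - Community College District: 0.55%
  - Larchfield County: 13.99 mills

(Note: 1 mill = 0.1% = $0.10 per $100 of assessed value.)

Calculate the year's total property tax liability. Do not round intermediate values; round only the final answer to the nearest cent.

Assessed value = $763,000 × 0.73 = $556,990
Sable Creek Township: $556,990 × 0.0017 = $946.883
Holloway Unified SD: $556,990 × 0.02636 = $14,682.2564
Community College District: $556,990 × 0.0055 = $3,063.445
Larchfield County: $556,990 × 0.01399 = $7,792.2901
Total = $26,484.8745

$26,484.87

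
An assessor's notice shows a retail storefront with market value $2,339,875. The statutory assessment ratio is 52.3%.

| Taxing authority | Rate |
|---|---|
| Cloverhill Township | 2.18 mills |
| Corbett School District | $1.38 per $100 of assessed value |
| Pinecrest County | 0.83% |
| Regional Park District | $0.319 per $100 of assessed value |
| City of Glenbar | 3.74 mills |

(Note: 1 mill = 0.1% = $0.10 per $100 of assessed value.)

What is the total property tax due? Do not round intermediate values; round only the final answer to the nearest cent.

Assessed value = $2,339,875 × 0.523 = $1,223,754.625
Cloverhill Township: $1,223,754.625 × 0.00218 = $2,667.7850825
Corbett School District: $1,223,754.625 × 0.0138 = $16,887.813825
Pinecrest County: $1,223,754.625 × 0.0083 = $10,157.1633875
Regional Park District: $1,223,754.625 × 0.00319 = $3,903.77725375
City of Glenbar: $1,223,754.625 × 0.00374 = $4,576.8422975
Total = $38,193.38184625

$38,193.38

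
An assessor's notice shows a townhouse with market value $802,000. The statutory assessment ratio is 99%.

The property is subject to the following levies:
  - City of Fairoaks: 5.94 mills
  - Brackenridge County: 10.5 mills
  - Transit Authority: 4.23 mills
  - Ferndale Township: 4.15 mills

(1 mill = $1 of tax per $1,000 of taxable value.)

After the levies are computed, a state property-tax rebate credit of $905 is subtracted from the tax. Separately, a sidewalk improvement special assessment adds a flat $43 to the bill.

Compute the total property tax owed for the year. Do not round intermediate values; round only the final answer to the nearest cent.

Assessed value = $802,000 × 0.99 = $793,980
City of Fairoaks: $793,980 × 0.00594 = $4,716.2412
Brackenridge County: $793,980 × 0.0105 = $8,336.79
Transit Authority: $793,980 × 0.00423 = $3,358.5354
Ferndale Township: $793,980 × 0.00415 = $3,295.017
Levies subtotal = $19,706.5836
After credit = $19,706.5836 − $905 = $18,801.5836
Total = $18,801.5836 + $43 = $18,844.5836

$18,844.58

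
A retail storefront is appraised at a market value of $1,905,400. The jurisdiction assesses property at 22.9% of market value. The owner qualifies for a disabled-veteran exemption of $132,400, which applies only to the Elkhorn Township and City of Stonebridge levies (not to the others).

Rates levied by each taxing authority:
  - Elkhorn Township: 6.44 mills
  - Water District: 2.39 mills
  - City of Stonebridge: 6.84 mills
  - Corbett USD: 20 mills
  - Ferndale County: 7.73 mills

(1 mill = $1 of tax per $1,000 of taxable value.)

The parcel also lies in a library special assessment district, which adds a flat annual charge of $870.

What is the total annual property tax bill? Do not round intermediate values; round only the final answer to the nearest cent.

$18,048.74

Assessed value = $1,905,400 × 0.229 = $436,336.6
Elkhorn Township: ($436,336.6 − $132,400) × 0.00644 = $303,936.6 × 0.00644 = $1,957.351704
Water District: $436,336.6 × 0.00239 = $1,042.844474
City of Stonebridge: ($436,336.6 − $132,400) × 0.00684 = $303,936.6 × 0.00684 = $2,078.926344
Corbett USD: $436,336.6 × 0.02 = $8,726.732
Ferndale County: $436,336.6 × 0.00773 = $3,372.881918
Levies subtotal = $17,178.73644
Total = $17,178.73644 + $870 = $18,048.73644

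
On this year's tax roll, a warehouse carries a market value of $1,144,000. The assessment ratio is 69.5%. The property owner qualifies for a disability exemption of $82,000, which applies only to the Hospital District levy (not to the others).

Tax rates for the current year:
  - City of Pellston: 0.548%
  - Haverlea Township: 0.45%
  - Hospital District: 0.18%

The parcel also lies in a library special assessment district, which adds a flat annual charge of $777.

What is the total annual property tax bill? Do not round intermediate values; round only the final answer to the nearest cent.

$9,995.44

Assessed value = $1,144,000 × 0.695 = $795,080
City of Pellston: $795,080 × 0.00548 = $4,357.0384
Haverlea Township: $795,080 × 0.0045 = $3,577.86
Hospital District: ($795,080 − $82,000) × 0.0018 = $713,080 × 0.0018 = $1,283.544
Levies subtotal = $9,218.4424
Total = $9,218.4424 + $777 = $9,995.4424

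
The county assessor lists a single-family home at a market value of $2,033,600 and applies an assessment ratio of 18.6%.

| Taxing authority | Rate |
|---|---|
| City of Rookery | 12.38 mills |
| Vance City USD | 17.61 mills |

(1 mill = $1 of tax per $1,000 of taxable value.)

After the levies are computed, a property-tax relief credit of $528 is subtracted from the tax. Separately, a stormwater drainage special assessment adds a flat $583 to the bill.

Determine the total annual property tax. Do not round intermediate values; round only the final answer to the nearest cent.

$11,398.71

Assessed value = $2,033,600 × 0.186 = $378,249.6
City of Rookery: $378,249.6 × 0.01238 = $4,682.730048
Vance City USD: $378,249.6 × 0.01761 = $6,660.975456
Levies subtotal = $11,343.705504
After credit = $11,343.705504 − $528 = $10,815.705504
Total = $10,815.705504 + $583 = $11,398.705504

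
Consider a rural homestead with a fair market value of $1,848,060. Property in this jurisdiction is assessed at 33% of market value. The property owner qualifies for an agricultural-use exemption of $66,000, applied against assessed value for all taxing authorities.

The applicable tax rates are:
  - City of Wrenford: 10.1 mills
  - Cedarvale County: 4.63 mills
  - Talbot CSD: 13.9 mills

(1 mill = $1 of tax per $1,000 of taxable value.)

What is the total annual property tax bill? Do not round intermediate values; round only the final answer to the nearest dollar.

Assessed value = $1,848,060 × 0.33 = $609,859.8
Taxable value = $609,859.8 − $66,000 = $543,859.8
City of Wrenford: $543,859.8 × 0.0101 = $5,492.98398
Cedarvale County: $543,859.8 × 0.00463 = $2,518.070874
Talbot CSD: $543,859.8 × 0.0139 = $7,559.65122
Total = $5,492.98398 + $2,518.070874 + $7,559.65122 = $15,570.706074

$15,571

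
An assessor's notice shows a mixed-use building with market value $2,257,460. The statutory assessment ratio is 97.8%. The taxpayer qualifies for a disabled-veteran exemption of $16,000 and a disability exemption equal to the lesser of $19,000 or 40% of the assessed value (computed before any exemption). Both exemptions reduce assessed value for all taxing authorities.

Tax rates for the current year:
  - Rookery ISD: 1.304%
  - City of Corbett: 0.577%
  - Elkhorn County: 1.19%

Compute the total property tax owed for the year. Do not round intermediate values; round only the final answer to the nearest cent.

$66,726.56

Assessed value = $2,257,460 × 0.978 = $2,207,795.88
Disability exemption = min($19,000, 40% × $2,207,795.88) = min($19,000, $883,118.352) = $19,000 (dollar cap binds)
Taxable value = $2,207,795.88 − $16,000 − $19,000 = $2,172,795.88
Rookery ISD: $2,172,795.88 × 0.01304 = $28,333.2582752
City of Corbett: $2,172,795.88 × 0.00577 = $12,537.0322276
Elkhorn County: $2,172,795.88 × 0.0119 = $25,856.270972
Total = $66,726.5614748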